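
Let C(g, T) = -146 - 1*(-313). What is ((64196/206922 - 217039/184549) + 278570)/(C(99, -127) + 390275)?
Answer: 5318894331054553/7454952776557338 ≈ 0.71347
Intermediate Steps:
C(g, T) = 167 (C(g, T) = -146 + 313 = 167)
((64196/206922 - 217039/184549) + 278570)/(C(99, -127) + 390275) = ((64196/206922 - 217039/184549) + 278570)/(167 + 390275) = ((64196*(1/206922) - 217039*1/184549) + 278570)/390442 = ((32098/103461 - 217039/184549) + 278570)*(1/390442) = (-16531418177/19093624089 + 278570)*(1/390442) = (5318894331054553/19093624089)*(1/390442) = 5318894331054553/7454952776557338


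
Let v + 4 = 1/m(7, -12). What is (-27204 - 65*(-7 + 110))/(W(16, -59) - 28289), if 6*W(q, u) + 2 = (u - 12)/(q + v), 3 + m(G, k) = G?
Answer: 4983153/4158674 ≈ 1.1983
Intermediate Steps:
m(G, k) = -3 + G
v = -15/4 (v = -4 + 1/(-3 + 7) = -4 + 1/4 = -15/4 ≈ -3.7500)
W(q, u) = -1/3 + (-12 + u)/(6*(-15/4 + q)) (W(q, u) = -1/3 + ((u - 12)/(q - 15/4))/6 = -1/3 + ((-12 + u)/(-15/4 + q))/6 = -1/3 + (-12 + u)/(6*(-15/4 + q)))
(-27204 - 65*(-7 + 110))/(W(16, -59) - 28289) = (-27204 - 65*(-7 + 110))/((-9 - 4*16 + 2*(-59))/(3*(-15 + 4*16)) - 28289) = (-27204 - 65*103)/((-9 - 64 - 118)/(3*(-15 + 64)) - 28289) = (-27204 - 6695)/((1/3)*(-191)/49 - 28289) = -33899/((1/3)*(1/49)*(-191) - 28289) = -33899/(-191/147 - 28289) = -33899/(-4158674/147) = -33899*(-147/4158674) = 4983153/4158674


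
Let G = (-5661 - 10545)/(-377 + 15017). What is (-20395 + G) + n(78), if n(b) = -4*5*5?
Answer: -50010501/2440 ≈ -20496.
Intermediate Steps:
G = -2701/2440 (G = -16206/14640 = -16206*1/14640 = -2701/2440 ≈ -1.1070)
n(b) = -100 (n(b) = -20*5 = -100)
(-20395 + G) + n(78) = (-20395 - 2701/2440) - 100 = -49766501/2440 - 100 = -50010501/2440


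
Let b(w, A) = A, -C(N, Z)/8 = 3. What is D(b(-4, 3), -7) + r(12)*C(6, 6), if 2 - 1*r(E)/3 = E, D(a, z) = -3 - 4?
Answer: 713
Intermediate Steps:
C(N, Z) = -24 (C(N, Z) = -8*3 = -24)
D(a, z) = -7
r(E) = 6 - 3*E
D(b(-4, 3), -7) + r(12)*C(6, 6) = -7 + (6 - 3*12)*(-24) = -7 + (6 - 36)*(-24) = -7 - 30*(-24) = -7 + 720 = 713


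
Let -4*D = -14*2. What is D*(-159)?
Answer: -1113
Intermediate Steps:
D = 7 (D = -(-7)*2*2/4 = -(-7)*4/4 = -¼*(-28) = 7)
D*(-159) = 7*(-159) = -1113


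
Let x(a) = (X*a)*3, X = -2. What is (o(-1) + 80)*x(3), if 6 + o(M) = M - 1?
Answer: -1296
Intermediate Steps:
o(M) = -7 + M (o(M) = -6 + (M - 1) = -6 + (-1 + M) = -7 + M)
x(a) = -6*a (x(a) = -2*a*3 = -6*a)
(o(-1) + 80)*x(3) = ((-7 - 1) + 80)*(-6*3) = (-8 + 80)*(-18) = 72*(-18) = -1296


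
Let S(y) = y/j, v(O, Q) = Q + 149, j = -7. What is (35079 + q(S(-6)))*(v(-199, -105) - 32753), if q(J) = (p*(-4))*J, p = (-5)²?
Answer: -8012167677/7 ≈ -1.1446e+9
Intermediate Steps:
p = 25
v(O, Q) = 149 + Q
S(y) = -y/7 (S(y) = y/(-7) = y*(-⅐) = -y/7)
q(J) = -100*J (q(J) = (25*(-4))*J = -100*J)
(35079 + q(S(-6)))*(v(-199, -105) - 32753) = (35079 - (-100)*(-6)/7)*((149 - 105) - 32753) = (35079 - 100*6/7)*(44 - 32753) = (35079 - 600/7)*(-32709) = (244953/7)*(-32709) = -8012167677/7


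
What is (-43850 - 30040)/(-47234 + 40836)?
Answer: 36945/3199 ≈ 11.549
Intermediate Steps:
(-43850 - 30040)/(-47234 + 40836) = -73890/(-6398) = -73890*(-1/6398) = 36945/3199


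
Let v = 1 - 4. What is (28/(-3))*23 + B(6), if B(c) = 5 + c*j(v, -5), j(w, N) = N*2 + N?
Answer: -899/3 ≈ -299.67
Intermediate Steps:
v = -3
j(w, N) = 3*N (j(w, N) = 2*N + N = 3*N)
B(c) = 5 - 15*c (B(c) = 5 + c*(3*(-5)) = 5 + c*(-15) = 5 - 15*c)
(28/(-3))*23 + B(6) = (28/(-3))*23 + (5 - 15*6) = (28*(-1/3))*23 + (5 - 90) = -28/3*23 - 85 = -644/3 - 85 = -899/3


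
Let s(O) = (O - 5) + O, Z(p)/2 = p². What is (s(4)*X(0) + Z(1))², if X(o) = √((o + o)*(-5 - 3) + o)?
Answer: 4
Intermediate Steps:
Z(p) = 2*p²
X(o) = √15*√(-o) (X(o) = √((2*o)*(-8) + o) = √(-16*o + o) = √(-15*o) = √15*√(-o))
s(O) = -5 + 2*O (s(O) = (-5 + O) + O = -5 + 2*O)
(s(4)*X(0) + Z(1))² = ((-5 + 2*4)*(√15*√(-1*0)) + 2*1²)² = ((-5 + 8)*(√15*√0) + 2*1)² = (3*(√15*0) + 2)² = (3*0 + 2)² = (0 + 2)² = 2² = 4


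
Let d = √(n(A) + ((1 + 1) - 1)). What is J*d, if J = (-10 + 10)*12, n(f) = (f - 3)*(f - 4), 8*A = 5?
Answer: 0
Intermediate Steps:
A = 5/8 (A = (⅛)*5 = 5/8 ≈ 0.62500)
n(f) = (-4 + f)*(-3 + f) (n(f) = (-3 + f)*(-4 + f) = (-4 + f)*(-3 + f))
J = 0 (J = 0*12 = 0)
d = √577/8 (d = √((12 + (5/8)² - 7*5/8) + ((1 + 1) - 1)) = √((12 + 25/64 - 35/8) + (2 - 1)) = √(513/64 + 1) = √(577/64) = √577/8 ≈ 3.0026)
J*d = 0*(√577/8) = 0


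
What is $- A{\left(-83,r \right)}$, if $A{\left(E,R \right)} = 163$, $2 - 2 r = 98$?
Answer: $-163$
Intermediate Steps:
$r = -48$ ($r = 1 - 49 = -48$)
$- A{\left(-83,r \right)} = \left(-1\right) 163 = -163$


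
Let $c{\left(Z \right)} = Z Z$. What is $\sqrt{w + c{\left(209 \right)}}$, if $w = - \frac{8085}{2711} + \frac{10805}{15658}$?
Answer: $\frac{3 \sqrt{8744981287066561146}}{42448838} \approx 208.99$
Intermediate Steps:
$w = - \frac{97302575}{42448838}$ ($w = \left(-8085\right) \frac{1}{2711} + 10805 \cdot \frac{1}{15658} = - \frac{8085}{2711} + \frac{10805}{15658} = - \frac{97302575}{42448838} \approx -2.2922$)
$c{\left(Z \right)} = Z^{2}$
$\sqrt{w + c{\left(209 \right)}} = \sqrt{- \frac{97302575}{42448838} + 209^{2}} = \sqrt{- \frac{97302575}{42448838} + 43681} = \sqrt{\frac{1854110390103}{42448838}} = \frac{3 \sqrt{8744981287066561146}}{42448838}$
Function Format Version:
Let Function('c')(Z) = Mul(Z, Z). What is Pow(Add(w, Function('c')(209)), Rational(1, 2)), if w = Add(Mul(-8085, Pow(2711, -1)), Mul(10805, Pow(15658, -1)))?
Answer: Mul(Rational(3, 42448838), Pow(8744981287066561146, Rational(1, 2))) ≈ 208.99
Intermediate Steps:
w = Rational(-97302575, 42448838) (w = Add(Mul(-8085, Rational(1, 2711)), Mul(10805, Rational(1, 15658))) = Add(Rational(-8085, 2711), Rational(10805, 15658)) = Rational(-97302575, 42448838) ≈ -2.2922)
Function('c')(Z) = Pow(Z, 2)
Pow(Add(w, Function('c')(209)), Rational(1, 2)) = Pow(Add(Rational(-97302575, 42448838), Pow(209, 2)), Rational(1, 2)) = Pow(Add(Rational(-97302575, 42448838), 43681), Rational(1, 2)) = Pow(Rational(1854110390103, 42448838), Rational(1, 2)) = Mul(Rational(3, 42448838), Pow(8744981287066561146, Rational(1, 2)))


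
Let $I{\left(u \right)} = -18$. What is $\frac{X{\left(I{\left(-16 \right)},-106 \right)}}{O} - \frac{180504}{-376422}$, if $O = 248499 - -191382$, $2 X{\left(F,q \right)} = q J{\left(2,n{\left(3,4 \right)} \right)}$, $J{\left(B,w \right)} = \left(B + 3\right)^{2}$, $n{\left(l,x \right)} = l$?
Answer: $\frac{13150253479}{27596814297} \approx 0.47651$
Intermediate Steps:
$J{\left(B,w \right)} = \left(3 + B\right)^{2}$
$X{\left(F,q \right)} = \frac{25 q}{2}$ ($X{\left(F,q \right)} = \frac{q \left(3 + 2\right)^{2}}{2} = \frac{q 5^{2}}{2} = \frac{q 25}{2} = \frac{25 q}{2}$)
$O = 439881$ ($O = 248499 + 191382 = 439881$)
$\frac{X{\left(I{\left(-16 \right)},-106 \right)}}{O} - \frac{180504}{-376422} = \frac{\frac{25}{2} \left(-106\right)}{439881} - \frac{180504}{-376422} = \left(-1325\right) \frac{1}{439881} - - \frac{30084}{62737} = - \frac{1325}{439881} + \frac{30084}{62737} = \frac{13150253479}{27596814297}$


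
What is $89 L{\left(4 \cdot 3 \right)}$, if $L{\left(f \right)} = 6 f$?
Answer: $6408$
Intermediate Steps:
$89 L{\left(4 \cdot 3 \right)} = 89 \cdot 6 \cdot 4 \cdot 3 = 89 \cdot 6 \cdot 12 = 89 \cdot 72 = 6408$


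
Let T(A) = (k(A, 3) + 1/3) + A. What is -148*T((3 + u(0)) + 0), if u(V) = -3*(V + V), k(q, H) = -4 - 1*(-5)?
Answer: -1924/3 ≈ -641.33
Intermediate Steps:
k(q, H) = 1 (k(q, H) = -4 + 5 = 1)
u(V) = -6*V
T(A) = 4/3 + A (T(A) = (1 + 1/3) + A = (1 + ⅓) + A = 4/3 + A)
-148*T((3 + u(0)) + 0) = -148*(4/3 + ((3 - 6*0) + 0)) = -148*(4/3 + ((3 + 0) + 0)) = -148*(4/3 + (3 + 0)) = -148*(4/3 + 3) = -148*13/3 = -1924/3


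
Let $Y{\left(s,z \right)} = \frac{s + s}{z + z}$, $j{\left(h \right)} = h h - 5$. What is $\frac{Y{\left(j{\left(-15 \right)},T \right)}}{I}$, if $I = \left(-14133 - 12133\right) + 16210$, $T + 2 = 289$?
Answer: $- \frac{55}{721518} \approx -7.6228 \cdot 10^{-5}$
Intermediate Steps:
$j{\left(h \right)} = -5 + h^{2}$ ($j{\left(h \right)} = h^{2} - 5 = -5 + h^{2}$)
$T = 287$ ($T = -2 + 289 = 287$)
$Y{\left(s,z \right)} = \frac{s}{z}$ ($Y{\left(s,z \right)} = \frac{2 s}{2 z} = 2 s \frac{1}{2 z} = \frac{s}{z}$)
$I = -10056$ ($I = \left(-14133 - 12133\right) + 16210 = -26266 + 16210 = -10056$)
$\frac{Y{\left(j{\left(-15 \right)},T \right)}}{I} = \frac{\left(-5 + \left(-15\right)^{2}\right) \frac{1}{287}}{-10056} = \left(-5 + 225\right) \frac{1}{287} \left(- \frac{1}{10056}\right) = 220 \cdot \frac{1}{287} \left(- \frac{1}{10056}\right) = \frac{220}{287} \left(- \frac{1}{10056}\right) = - \frac{55}{721518}$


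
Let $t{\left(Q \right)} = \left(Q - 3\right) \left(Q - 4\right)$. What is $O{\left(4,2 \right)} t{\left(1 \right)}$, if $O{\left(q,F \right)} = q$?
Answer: $24$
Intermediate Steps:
$t{\left(Q \right)} = \left(-4 + Q\right) \left(-3 + Q\right)$ ($t{\left(Q \right)} = \left(-3 + Q\right) \left(-4 + Q\right) = \left(-4 + Q\right) \left(-3 + Q\right)$)
$O{\left(4,2 \right)} t{\left(1 \right)} = 4 \left(12 + 1^{2} - 7\right) = 4 \left(12 + 1 - 7\right) = 4 \cdot 6 = 24$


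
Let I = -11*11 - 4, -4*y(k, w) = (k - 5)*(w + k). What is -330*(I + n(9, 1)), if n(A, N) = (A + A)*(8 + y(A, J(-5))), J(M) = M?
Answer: 17490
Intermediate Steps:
y(k, w) = -(-5 + k)*(k + w)/4 (y(k, w) = -(k - 5)*(w + k)/4 = -(-5 + k)*(k + w)/4)
I = -125 (I = -121 - 4 = -125)
n(A, N) = 2*A*(7/4 - A**2/4 + 5*A/2) (n(A, N) = (A + A)*(8 + (-A**2/4 + 5*A/4 + (5/4)*(-5) - 1/4*A*(-5))) = (2*A)*(8 + (-A**2/4 + 5*A/4 - 25/4 + 5*A/4)) = (2*A)*(8 + (-25/4 - A**2/4 + 5*A/2)) = (2*A)*(7/4 - A**2/4 + 5*A/2) = 2*A*(7/4 - A**2/4 + 5*A/2))
-330*(I + n(9, 1)) = -330*(-125 + (1/2)*9*(7 - 1*9**2 + 10*9)) = -330*(-125 + (1/2)*9*(7 - 1*81 + 90)) = -330*(-125 + (1/2)*9*(7 - 81 + 90)) = -330*(-125 + (1/2)*9*16) = -330*(-125 + 72) = -330*(-53) = 17490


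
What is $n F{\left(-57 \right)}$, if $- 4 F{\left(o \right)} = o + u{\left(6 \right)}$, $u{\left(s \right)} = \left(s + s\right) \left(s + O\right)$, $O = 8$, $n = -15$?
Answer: $\frac{1665}{4} \approx 416.25$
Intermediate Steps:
$u{\left(s \right)} = 2 s \left(8 + s\right)$ ($u{\left(s \right)} = \left(s + s\right) \left(s + 8\right) = 2 s \left(8 + s\right)$)
$F{\left(o \right)} = -42 - \frac{o}{4}$ ($F{\left(o \right)} = - \frac{o + 2 \cdot 6 \left(8 + 6\right)}{4} = - \frac{o + 2 \cdot 6 \cdot 14}{4} = - \frac{o + 168}{4} = - \frac{168 + o}{4} = -42 - \frac{o}{4}$)
$n F{\left(-57 \right)} = - 15 \left(-42 - - \frac{57}{4}\right) = - 15 \left(-42 + \frac{57}{4}\right) = \left(-15\right) \left(- \frac{111}{4}\right) = \frac{1665}{4}$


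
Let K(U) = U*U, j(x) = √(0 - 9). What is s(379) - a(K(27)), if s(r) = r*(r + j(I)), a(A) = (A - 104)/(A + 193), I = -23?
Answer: 132436377/922 + 1137*I ≈ 1.4364e+5 + 1137.0*I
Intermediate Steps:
j(x) = 3*I (j(x) = √(-9) = 3*I)
K(U) = U²
a(A) = (-104 + A)/(193 + A)
s(r) = r*(r + 3*I)
s(379) - a(K(27)) = 379*(379 + 3*I) - (-104 + 27²)/(193 + 27²) = (143641 + 1137*I) - (-104 + 729)/(193 + 729) = (143641 + 1137*I) - 625/922 = 132436377/922 + 1137*I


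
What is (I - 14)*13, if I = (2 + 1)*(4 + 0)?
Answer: -26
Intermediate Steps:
I = 12 (I = 3*4 = 12)
(I - 14)*13 = (12 - 14)*13 = -2*13 = -26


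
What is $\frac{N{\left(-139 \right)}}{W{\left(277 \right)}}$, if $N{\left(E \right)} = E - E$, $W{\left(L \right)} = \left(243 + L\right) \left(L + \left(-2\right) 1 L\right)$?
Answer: $0$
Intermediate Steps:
$W{\left(L \right)} = - L \left(243 + L\right)$ ($W{\left(L \right)} = \left(243 + L\right) \left(L - 2 L\right) = \left(243 + L\right) \left(- L\right) = - L \left(243 + L\right)$)
$N{\left(E \right)} = 0$
$\frac{N{\left(-139 \right)}}{W{\left(277 \right)}} = \frac{0}{\left(-1\right) 277 \left(243 + 277\right)} = \frac{0}{\left(-1\right) 277 \cdot 520} = \frac{0}{-144040} = 0 \left(- \frac{1}{144040}\right) = 0$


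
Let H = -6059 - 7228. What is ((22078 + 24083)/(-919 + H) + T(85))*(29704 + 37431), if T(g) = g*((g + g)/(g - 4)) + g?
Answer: 20096591628815/1150686 ≈ 1.7465e+7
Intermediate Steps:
H = -13287
T(g) = g + 2*g**2/(-4 + g) (T(g) = g*((2*g)/(-4 + g)) + g = g*(2*g/(-4 + g)) + g = 2*g**2/(-4 + g) + g = g + 2*g**2/(-4 + g))
((22078 + 24083)/(-919 + H) + T(85))*(29704 + 37431) = ((22078 + 24083)/(-919 - 13287) + 85*(-4 + 3*85)/(-4 + 85))*(29704 + 37431) = (46161/(-14206) + 85*(-4 + 255)/81)*67135 = (46161*(-1/14206) + 85*(1/81)*251)*67135 = (-46161/14206 + 21335/81)*67135 = (299345969/1150686)*67135 = 20096591628815/1150686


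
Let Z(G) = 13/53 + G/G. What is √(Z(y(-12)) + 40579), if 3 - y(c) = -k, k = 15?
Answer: √113989909/53 ≈ 201.45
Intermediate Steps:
y(c) = 18 (y(c) = 3 - (-1)*15 = 3 - 1*(-15) = 3 + 15 = 18)
Z(G) = 66/53 (Z(G) = 13*(1/53) + 1 = 13/53 + 1 = 66/53)
√(Z(y(-12)) + 40579) = √(66/53 + 40579) = √(2150753/53) = √113989909/53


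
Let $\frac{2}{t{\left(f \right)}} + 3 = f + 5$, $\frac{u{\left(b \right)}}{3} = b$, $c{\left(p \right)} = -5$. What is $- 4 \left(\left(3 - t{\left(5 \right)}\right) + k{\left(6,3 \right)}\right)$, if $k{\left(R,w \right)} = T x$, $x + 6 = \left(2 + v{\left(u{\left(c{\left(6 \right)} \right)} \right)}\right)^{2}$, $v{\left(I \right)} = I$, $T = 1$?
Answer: $- \frac{4640}{7} \approx -662.86$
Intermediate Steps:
$u{\left(b \right)} = 3 b$
$t{\left(f \right)} = \frac{2}{2 + f}$ ($t{\left(f \right)} = \frac{2}{-3 + \left(f + 5\right)} = \frac{2}{-3 + \left(5 + f\right)} = \frac{2}{2 + f}$)
$x = 163$ ($x = -6 + \left(2 + 3 \left(-5\right)\right)^{2} = -6 + \left(2 - 15\right)^{2} = -6 + \left(-13\right)^{2} = -6 + 169 = 163$)
$k{\left(R,w \right)} = 163$ ($k{\left(R,w \right)} = 1 \cdot 163 = 163$)
$- 4 \left(\left(3 - t{\left(5 \right)}\right) + k{\left(6,3 \right)}\right) = - 4 \left(\left(3 - \frac{2}{2 + 5}\right) + 163\right) = - 4 \left(\left(3 - \frac{2}{7}\right) + 163\right) = - 4 \left(\frac{19}{7} + 163\right) = \left(-4\right) \frac{1160}{7} = - \frac{4640}{7}$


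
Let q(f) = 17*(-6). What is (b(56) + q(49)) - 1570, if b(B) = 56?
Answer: -1616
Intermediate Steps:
q(f) = -102
(b(56) + q(49)) - 1570 = (56 - 102) - 1570 = -46 - 1570 = -1616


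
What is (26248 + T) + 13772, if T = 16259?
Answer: 56279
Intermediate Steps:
(26248 + T) + 13772 = (26248 + 16259) + 13772 = 42507 + 13772 = 56279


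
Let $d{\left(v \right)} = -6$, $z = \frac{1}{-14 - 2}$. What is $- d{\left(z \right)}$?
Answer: $6$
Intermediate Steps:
$z = - \frac{1}{16}$ ($z = \frac{1}{-16} = - \frac{1}{16} \approx -0.0625$)
$- d{\left(z \right)} = \left(-1\right) \left(-6\right) = 6$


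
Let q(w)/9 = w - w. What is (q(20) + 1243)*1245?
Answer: 1547535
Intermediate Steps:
q(w) = 0 (q(w) = 9*(w - w) = 9*0 = 0)
(q(20) + 1243)*1245 = (0 + 1243)*1245 = 1243*1245 = 1547535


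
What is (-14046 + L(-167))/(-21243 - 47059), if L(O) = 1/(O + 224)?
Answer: 800621/3893214 ≈ 0.20565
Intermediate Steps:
L(O) = 1/(224 + O)
(-14046 + L(-167))/(-21243 - 47059) = (-14046 + 1/(224 - 167))/(-21243 - 47059) = (-14046 + 1/57)/(-68302) = (-14046 + 1/57)*(-1/68302) = -800621/57*(-1/68302) = 800621/3893214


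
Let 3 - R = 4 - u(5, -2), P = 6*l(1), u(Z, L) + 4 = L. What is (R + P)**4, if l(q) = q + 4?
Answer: 279841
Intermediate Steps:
u(Z, L) = -4 + L
l(q) = 4 + q
P = 30 (P = 6*(4 + 1) = 6*5 = 30)
R = -7 (R = 3 - (4 - (-4 - 2)) = 3 - (4 - 1*(-6)) = 3 - (4 + 6) = 3 - 1*10 = 3 - 10 = -7)
(R + P)**4 = (-7 + 30)**4 = 23**4 = 279841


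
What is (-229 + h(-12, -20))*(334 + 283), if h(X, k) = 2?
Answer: -140059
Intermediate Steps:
(-229 + h(-12, -20))*(334 + 283) = (-229 + 2)*(334 + 283) = -227*617 = -140059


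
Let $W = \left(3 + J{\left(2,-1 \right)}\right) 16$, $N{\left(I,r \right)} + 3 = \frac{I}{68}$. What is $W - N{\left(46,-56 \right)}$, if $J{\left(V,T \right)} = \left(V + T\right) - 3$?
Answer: $\frac{623}{34} \approx 18.324$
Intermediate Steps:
$N{\left(I,r \right)} = -3 + \frac{I}{68}$
$J{\left(V,T \right)} = -3 + T + V$ ($J{\left(V,T \right)} = \left(T + V\right) - 3 = -3 + T + V$)
$W = 16$ ($W = \left(3 - 2\right) 16 = 1 \cdot 16 = 16$)
$W - N{\left(46,-56 \right)} = 16 - \left(-3 + \frac{1}{68} \cdot 46\right) = 16 - \left(-3 + \frac{23}{34}\right) = 16 - - \frac{79}{34} = 16 + \frac{79}{34} = \frac{623}{34}$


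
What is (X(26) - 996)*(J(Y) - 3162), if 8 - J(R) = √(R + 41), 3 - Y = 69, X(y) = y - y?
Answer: 3141384 + 4980*I ≈ 3.1414e+6 + 4980.0*I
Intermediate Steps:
X(y) = 0
Y = -66 (Y = 3 - 1*69 = 3 - 69 = -66)
J(R) = 8 - √(41 + R) (J(R) = 8 - √(R + 41) = 8 - √(41 + R))
(X(26) - 996)*(J(Y) - 3162) = (0 - 996)*((8 - √(41 - 66)) - 3162) = -996*((8 - √(-25)) - 3162) = -996*((8 - 5*I) - 3162) = -996*(-3154 - 5*I) = 3141384 + 4980*I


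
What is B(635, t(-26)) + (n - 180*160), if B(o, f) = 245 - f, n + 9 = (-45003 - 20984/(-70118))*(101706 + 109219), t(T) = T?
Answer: -332787852822367/35059 ≈ -9.4922e+9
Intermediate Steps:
n = -332786852624156/35059 (n = -9 + (-45003 - 20984/(-70118))*(101706 + 109219) = -9 + (-45003 - 20984*(-1/70118))*210925 = -9 + (-45003 + 10492/35059)*210925 = -9 - 1577749685/35059*210925 = -9 - 332786852308625/35059 = -332786852624156/35059 ≈ -9.4922e+9)
B(635, t(-26)) + (n - 180*160) = (245 - 1*(-26)) + (-332786852624156/35059 - 180*160) = (245 + 26) + (-332786852624156/35059 - 1*28800) = 271 + (-332786852624156/35059 - 28800) = 271 - 332787862323356/35059 = -332787852822367/35059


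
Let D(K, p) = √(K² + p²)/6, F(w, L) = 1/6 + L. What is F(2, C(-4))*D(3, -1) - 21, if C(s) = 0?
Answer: -21 + √10/36 ≈ -20.912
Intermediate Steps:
F(w, L) = ⅙ + L
D(K, p) = √(K² + p²)/6 (D(K, p) = √(K² + p²)*(⅙) = √(K² + p²)/6)
F(2, C(-4))*D(3, -1) - 21 = (⅙ + 0)*(√(3² + (-1)²)/6) - 21 = (√(9 + 1)/6)/6 - 21 = (√10/6)/6 - 21 = √10/36 - 21 = -21 + √10/36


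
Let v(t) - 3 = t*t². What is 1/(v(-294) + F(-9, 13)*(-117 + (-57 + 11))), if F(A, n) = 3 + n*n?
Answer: -1/25440217 ≈ -3.9308e-8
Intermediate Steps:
v(t) = 3 + t³ (v(t) = 3 + t*t² = 3 + t³)
F(A, n) = 3 + n²
1/(v(-294) + F(-9, 13)*(-117 + (-57 + 11))) = 1/((3 + (-294)³) + (3 + 13²)*(-117 + (-57 + 11))) = 1/((3 - 25412184) + (3 + 169)*(-117 - 46)) = 1/(-25412181 + 172*(-163)) = 1/(-25412181 - 28036) = 1/(-25440217) = -1/25440217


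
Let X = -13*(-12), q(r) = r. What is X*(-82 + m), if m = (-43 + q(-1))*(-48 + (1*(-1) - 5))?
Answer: 357864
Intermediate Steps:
m = 2376 (m = (-43 - 1)*(-48 + (1*(-1) - 5)) = -44*(-48 + (-1 - 5)) = -44*(-48 - 6) = -44*(-54) = 2376)
X = 156
X*(-82 + m) = 156*(-82 + 2376) = 156*2294 = 357864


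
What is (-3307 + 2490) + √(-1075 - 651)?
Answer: -817 + I*√1726 ≈ -817.0 + 41.545*I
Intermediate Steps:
(-3307 + 2490) + √(-1075 - 651) = -817 + √(-1726) = -817 + I*√1726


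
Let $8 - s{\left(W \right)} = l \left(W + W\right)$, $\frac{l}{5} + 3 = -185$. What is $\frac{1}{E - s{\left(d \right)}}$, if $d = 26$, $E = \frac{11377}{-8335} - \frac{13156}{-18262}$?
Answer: $- \frac{3308995}{161772280419} \approx -2.0455 \cdot 10^{-5}$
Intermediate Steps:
$l = -940$ ($l = -15 + 5 \left(-185\right) = -15 - 925 = -940$)
$E = - \frac{2132859}{3308995}$ ($E = 11377 \left(- \frac{1}{8335}\right) - - \frac{286}{397} = - \frac{11377}{8335} + \frac{286}{397} = - \frac{2132859}{3308995} \approx -0.64456$)
$s{\left(W \right)} = 8 + 1880 W$ ($s{\left(W \right)} = 8 - - 940 \left(W + W\right) = 8 - - 940 \cdot 2 W = 8 - - 1880 W = 8 + 1880 W$)
$\frac{1}{E - s{\left(d \right)}} = \frac{1}{- \frac{2132859}{3308995} - \left(8 + 1880 \cdot 26\right)} = \frac{1}{- \frac{2132859}{3308995} - \left(8 + 48880\right)} = \frac{1}{- \frac{2132859}{3308995} - 48888} = \frac{1}{- \frac{161772280419}{3308995}} = - \frac{3308995}{161772280419}$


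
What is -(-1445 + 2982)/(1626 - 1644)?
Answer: 1537/18 ≈ 85.389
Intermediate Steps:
-(-1445 + 2982)/(1626 - 1644) = -1537/(-18) = -1537*(-1)/18 = -1*(-1537/18) = 1537/18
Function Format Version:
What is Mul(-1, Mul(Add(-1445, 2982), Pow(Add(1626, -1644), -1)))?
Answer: Rational(1537, 18) ≈ 85.389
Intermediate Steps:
Mul(-1, Mul(Add(-1445, 2982), Pow(Add(1626, -1644), -1))) = Mul(-1, Mul(1537, Pow(-18, -1))) = Mul(-1, Mul(1537, Rational(-1, 18))) = Mul(-1, Rational(-1537, 18)) = Rational(1537, 18)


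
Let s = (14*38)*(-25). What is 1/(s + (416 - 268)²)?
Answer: 1/8604 ≈ 0.00011622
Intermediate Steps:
s = -13300 (s = 532*(-25) = -13300)
1/(s + (416 - 268)²) = 1/(-13300 + (416 - 268)²) = 1/(-13300 + 148²) = 1/(-13300 + 21904) = 1/8604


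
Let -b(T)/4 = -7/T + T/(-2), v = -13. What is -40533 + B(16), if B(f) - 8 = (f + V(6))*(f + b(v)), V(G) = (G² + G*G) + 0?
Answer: -540729/13 ≈ -41595.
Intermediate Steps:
V(G) = 2*G² (V(G) = (G² + G²) + 0 = 2*G² + 0 = 2*G²)
b(T) = 2*T + 28/T (b(T) = -4*(-7/T + T/(-2)) = -4*(-7/T + T*(-½)) = -4*(-7/T - T/2) = 2*T + 28/T)
B(f) = 8 + (72 + f)*(-366/13 + f) (B(f) = 8 + (f + 2*6²)*(f + (2*(-13) + 28/(-13))) = 8 + (f + 2*36)*(f + (-26 + 28*(-1/13))) = 8 + (f + 72)*(f + (-26 - 28/13)) = 8 + (72 + f)*(f - 366/13) = 8 + (72 + f)*(-366/13 + f))
-40533 + B(16) = -40533 + (-26248/13 + 16² + (570/13)*16) = -40533 + (-26248/13 + 256 + 9120/13) = -40533 - 13800/13 = -540729/13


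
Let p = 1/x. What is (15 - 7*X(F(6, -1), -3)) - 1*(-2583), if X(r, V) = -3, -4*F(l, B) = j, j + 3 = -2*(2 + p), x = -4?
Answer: 2619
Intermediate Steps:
p = -¼ (p = 1/(-4) = -¼ ≈ -0.25000)
j = -13/2 (j = -3 - 2*(2 - ¼) = -3 - 2*7/4 = -3 - 7/2 = -13/2 ≈ -6.5000)
F(l, B) = 13/8 (F(l, B) = -¼*(-13/2) = 13/8)
(15 - 7*X(F(6, -1), -3)) - 1*(-2583) = (15 - 7*(-3)) - 1*(-2583) = (15 + 21) + 2583 = 36 + 2583 = 2619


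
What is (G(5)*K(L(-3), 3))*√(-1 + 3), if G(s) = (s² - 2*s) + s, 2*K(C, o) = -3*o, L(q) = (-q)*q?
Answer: -90*√2 ≈ -127.28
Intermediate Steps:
L(q) = -q²
K(C, o) = -3*o/2 (K(C, o) = (-3*o)/2 = -3*o/2)
G(s) = s² - s
(G(5)*K(L(-3), 3))*√(-1 + 3) = ((5*(-1 + 5))*(-3/2*3))*√(-1 + 3) = ((5*4)*(-9/2))*√2 = (20*(-9/2))*√2 = -90*√2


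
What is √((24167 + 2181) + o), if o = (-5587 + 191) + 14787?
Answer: 57*√11 ≈ 189.05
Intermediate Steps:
o = 9391 (o = -5396 + 14787 = 9391)
√((24167 + 2181) + o) = √((24167 + 2181) + 9391) = √(26348 + 9391) = √35739 = 57*√11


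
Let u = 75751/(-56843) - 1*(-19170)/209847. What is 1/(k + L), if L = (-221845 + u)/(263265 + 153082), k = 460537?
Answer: 1655441889431429/762391359347800189529 ≈ 2.1714e-6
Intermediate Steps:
u = -4935479929/3976111007 (u = 75751*(-1/56843) + 19170*(1/209847) = -75751/56843 + 6390/69949 = -4935479929/3976111007 ≈ -1.2413)
L = -882085281827844/1655441889431429 (L = (-221845 - 4935479929/3976111007)/(263265 + 153082) = -882085281827844/3976111007/416347 = -882085281827844/3976111007*1/416347 = -882085281827844/1655441889431429 ≈ -0.53284)
1/(k + L) = 1/(460537 - 882085281827844/1655441889431429) = 1/(762391359347800189529/1655441889431429) = 1655441889431429/762391359347800189529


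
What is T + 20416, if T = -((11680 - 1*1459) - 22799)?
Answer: 32994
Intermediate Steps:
T = 12578 (T = -((11680 - 1459) - 22799) = -(10221 - 22799) = -1*(-12578) = 12578)
T + 20416 = 12578 + 20416 = 32994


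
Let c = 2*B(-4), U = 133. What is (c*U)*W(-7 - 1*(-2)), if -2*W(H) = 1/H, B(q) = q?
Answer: -532/5 ≈ -106.40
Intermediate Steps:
W(H) = -1/(2*H)
c = -8 (c = 2*(-4) = -8)
(c*U)*W(-7 - 1*(-2)) = (-8*133)*(-1/(2*(-7 - 1*(-2)))) = -(-532)/(-7 + 2) = -(-532)/(-5) = -(-532)*(-1)/5 = -1064*⅒ = -532/5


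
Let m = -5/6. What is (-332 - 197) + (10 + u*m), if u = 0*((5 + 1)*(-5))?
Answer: -519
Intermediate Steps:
m = -5/6 (m = -5*1/6 = -5/6 ≈ -0.83333)
u = 0 (u = 0*(6*(-5)) = 0*(-30) = 0)
(-332 - 197) + (10 + u*m) = (-332 - 197) + (10 + 0*(-5/6)) = -529 + (10 + 0) = -529 + 10 = -519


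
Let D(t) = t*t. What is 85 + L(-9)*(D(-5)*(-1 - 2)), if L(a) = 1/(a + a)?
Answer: 535/6 ≈ 89.167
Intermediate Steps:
D(t) = t²
L(a) = 1/(2*a)
85 + L(-9)*(D(-5)*(-1 - 2)) = 85 + ((½)/(-9))*((-5)²*(-1 - 2)) = 85 + ((½)*(-⅑))*(25*(-3)) = 85 - 1/18*(-75) = 85 + 25/6 = 535/6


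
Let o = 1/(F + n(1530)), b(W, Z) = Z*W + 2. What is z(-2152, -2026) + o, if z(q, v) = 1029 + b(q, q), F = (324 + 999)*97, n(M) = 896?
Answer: 598596909646/129227 ≈ 4.6321e+6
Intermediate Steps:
F = 128331 (F = 1323*97 = 128331)
b(W, Z) = 2 + W*Z (b(W, Z) = W*Z + 2 = 2 + W*Z)
o = 1/129227 (o = 1/(128331 + 896) = 1/129227 ≈ 7.7383e-6)
z(q, v) = 1031 + q**2 (z(q, v) = 1029 + (2 + q*q) = 1029 + (2 + q**2) = 1031 + q**2)
z(-2152, -2026) + o = (1031 + (-2152)**2) + 1/129227 = (1031 + 4631104) + 1/129227 = 4632135 + 1/129227 = 598596909646/129227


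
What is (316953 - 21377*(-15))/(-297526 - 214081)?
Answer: -637608/511607 ≈ -1.2463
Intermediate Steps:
(316953 - 21377*(-15))/(-297526 - 214081) = (316953 + 320655)/(-511607) = 637608*(-1/511607) = -637608/511607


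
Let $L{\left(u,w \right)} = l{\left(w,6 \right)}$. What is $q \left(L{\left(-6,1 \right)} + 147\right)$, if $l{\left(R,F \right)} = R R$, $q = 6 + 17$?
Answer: $3404$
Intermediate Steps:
$q = 23$
$l{\left(R,F \right)} = R^{2}$
$L{\left(u,w \right)} = w^{2}$
$q \left(L{\left(-6,1 \right)} + 147\right) = 23 \left(1^{2} + 147\right) = 23 \left(1 + 147\right) = 23 \cdot 148 = 3404$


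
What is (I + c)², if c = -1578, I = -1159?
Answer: 7491169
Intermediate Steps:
(I + c)² = (-1159 - 1578)² = (-2737)² = 7491169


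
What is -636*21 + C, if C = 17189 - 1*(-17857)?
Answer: 21690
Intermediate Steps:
C = 35046 (C = 17189 + 17857 = 35046)
-636*21 + C = -636*21 + 35046 = -13356 + 35046 = 21690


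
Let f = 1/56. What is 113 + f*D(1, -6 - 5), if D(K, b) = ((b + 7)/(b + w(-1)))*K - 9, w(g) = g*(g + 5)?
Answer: 94789/840 ≈ 112.84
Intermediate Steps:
w(g) = g*(5 + g)
D(K, b) = -9 + K*(7 + b)/(-4 + b) (D(K, b) = ((b + 7)/(b - (5 - 1)))*K - 9 = ((7 + b)/(b - 1*4))*K - 9 = ((7 + b)/(b - 4))*K - 9 = ((7 + b)/(-4 + b))*K - 9 = K*(7 + b)/(-4 + b) - 9 = -9 + K*(7 + b)/(-4 + b))
f = 1/56 ≈ 0.017857
113 + f*D(1, -6 - 5) = 113 + ((36 - 9*(-6 - 5) + 7*1 + 1*(-6 - 5))/(-4 + (-6 - 5)))/56 = 113 + ((36 - 9*(-11) + 7 + 1*(-11))/(-4 - 11))/56 = 113 + ((36 + 99 + 7 - 11)/(-15))/56 = 113 + (-1/15*131)/56 = 113 + (1/56)*(-131/15) = 113 - 131/840 = 94789/840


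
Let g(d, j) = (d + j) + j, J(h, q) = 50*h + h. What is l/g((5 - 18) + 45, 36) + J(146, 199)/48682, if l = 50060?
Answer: 304724413/632866 ≈ 481.50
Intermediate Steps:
J(h, q) = 51*h
g(d, j) = d + 2*j
l/g((5 - 18) + 45, 36) + J(146, 199)/48682 = 50060/(((5 - 18) + 45) + 2*36) + (51*146)/48682 = 50060/((-13 + 45) + 72) + 7446*(1/48682) = 50060/(32 + 72) + 3723/24341 = 50060/104 + 3723/24341 = 50060*(1/104) + 3723/24341 = 12515/26 + 3723/24341 = 304724413/632866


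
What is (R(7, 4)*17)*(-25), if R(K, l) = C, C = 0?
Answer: 0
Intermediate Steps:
R(K, l) = 0
(R(7, 4)*17)*(-25) = (0*17)*(-25) = 0*(-25) = 0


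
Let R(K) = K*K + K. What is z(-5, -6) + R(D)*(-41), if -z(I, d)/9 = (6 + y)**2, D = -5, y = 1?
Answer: -1261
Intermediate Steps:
R(K) = K + K**2 (R(K) = K**2 + K = K + K**2)
z(I, d) = -441 (z(I, d) = -9*(6 + 1)**2 = -9*7**2 = -9*49 = -441)
z(-5, -6) + R(D)*(-41) = -441 - 5*(1 - 5)*(-41) = -441 - 5*(-4)*(-41) = -441 + 20*(-41) = -441 - 820 = -1261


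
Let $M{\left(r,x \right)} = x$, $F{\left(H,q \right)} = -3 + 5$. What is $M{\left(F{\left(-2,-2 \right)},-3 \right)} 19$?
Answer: $-57$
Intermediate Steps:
$F{\left(H,q \right)} = 2$
$M{\left(F{\left(-2,-2 \right)},-3 \right)} 19 = \left(-3\right) 19 = -57$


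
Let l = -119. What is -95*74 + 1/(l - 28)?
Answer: -1033411/147 ≈ -7030.0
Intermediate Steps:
-95*74 + 1/(l - 28) = -95*74 + 1/(-119 - 28) = -7030 + 1/(-147) = -7030 - 1/147 = -1033411/147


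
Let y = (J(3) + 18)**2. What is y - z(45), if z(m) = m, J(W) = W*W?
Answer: 684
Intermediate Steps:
J(W) = W**2
y = 729 (y = (3**2 + 18)**2 = (9 + 18)**2 = 27**2 = 729)
y - z(45) = 729 - 1*45 = 729 - 45 = 684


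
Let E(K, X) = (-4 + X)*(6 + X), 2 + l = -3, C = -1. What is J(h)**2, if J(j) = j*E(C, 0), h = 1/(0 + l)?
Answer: 576/25 ≈ 23.040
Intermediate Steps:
l = -5 (l = -2 - 3 = -5)
h = -1/5 (h = 1/(0 - 5) = 1/(-5) = -1/5 ≈ -0.20000)
J(j) = -24*j (J(j) = j*(-24 + 0**2 + 2*0) = j*(-24 + 0 + 0) = j*(-24) = -24*j)
J(h)**2 = (-24*(-1/5))**2 = (24/5)**2 = 576/25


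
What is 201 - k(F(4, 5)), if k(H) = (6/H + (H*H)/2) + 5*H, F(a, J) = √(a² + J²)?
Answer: 361/2 - 211*√41/41 ≈ 147.55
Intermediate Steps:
F(a, J) = √(J² + a²)
k(H) = H²/2 + 5*H + 6/H (k(H) = (6/H + H²*(½)) + 5*H = (6/H + H²/2) + 5*H = (H²/2 + 6/H) + 5*H = H²/2 + 5*H + 6/H)
201 - k(F(4, 5)) = 201 - (12 + (√(5² + 4²))²*(10 + √(5² + 4²)))/(2*(√(5² + 4²))) = 201 - (12 + (√(25 + 16))²*(10 + √(25 + 16)))/(2*(√(25 + 16))) = 201 - (12 + (√41)²*(10 + √41))/(2*(√41)) = 201 - √41/41*(12 + 41*(10 + √41))/2 = 201 - √41/41*(12 + (410 + 41*√41))/2 = 201 - √41/41*(422 + 41*√41)/2 = 201 - √41*(422 + 41*√41)/82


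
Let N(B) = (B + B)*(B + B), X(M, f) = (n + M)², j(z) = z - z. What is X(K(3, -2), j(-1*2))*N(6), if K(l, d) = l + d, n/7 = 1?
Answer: 9216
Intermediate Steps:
n = 7 (n = 7*1 = 7)
K(l, d) = d + l
j(z) = 0
X(M, f) = (7 + M)²
N(B) = 4*B² (N(B) = (2*B)*(2*B) = 4*B²)
X(K(3, -2), j(-1*2))*N(6) = (7 + (-2 + 3))²*(4*6²) = (7 + 1)²*(4*36) = 8²*144 = 64*144 = 9216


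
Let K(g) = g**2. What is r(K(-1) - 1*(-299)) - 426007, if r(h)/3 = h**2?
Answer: -156007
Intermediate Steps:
r(h) = 3*h**2
r(K(-1) - 1*(-299)) - 426007 = 3*((-1)**2 - 1*(-299))**2 - 426007 = 3*(1 + 299)**2 - 426007 = 3*300**2 - 426007 = 3*90000 - 426007 = 270000 - 426007 = -156007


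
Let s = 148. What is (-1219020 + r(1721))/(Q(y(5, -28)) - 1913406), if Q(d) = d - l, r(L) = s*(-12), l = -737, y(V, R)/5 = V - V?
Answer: 1220796/1912669 ≈ 0.63827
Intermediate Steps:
y(V, R) = 0 (y(V, R) = 5*(V - V) = 5*0 = 0)
r(L) = -1776 (r(L) = 148*(-12) = -1776)
Q(d) = 737 + d (Q(d) = d - 1*(-737) = d + 737 = 737 + d)
(-1219020 + r(1721))/(Q(y(5, -28)) - 1913406) = (-1219020 - 1776)/((737 + 0) - 1913406) = -1220796/(737 - 1913406) = -1220796/(-1912669) = -1220796*(-1/1912669) = 1220796/1912669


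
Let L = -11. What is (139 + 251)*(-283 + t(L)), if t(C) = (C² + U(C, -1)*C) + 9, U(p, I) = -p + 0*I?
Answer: -106860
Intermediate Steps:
U(p, I) = -p (U(p, I) = -p + 0 = -p)
t(C) = 9 (t(C) = (C² + (-C)*C) + 9 = (C² - C²) + 9 = 0 + 9 = 9)
(139 + 251)*(-283 + t(L)) = (139 + 251)*(-283 + 9) = 390*(-274) = -106860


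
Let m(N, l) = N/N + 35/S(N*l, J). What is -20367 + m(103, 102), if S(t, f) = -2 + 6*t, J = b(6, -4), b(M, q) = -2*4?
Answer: -1283750409/63034 ≈ -20366.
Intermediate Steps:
b(M, q) = -8
J = -8
m(N, l) = 1 + 35/(-2 + 6*N*l) (m(N, l) = N/N + 35/(-2 + 6*(N*l)) = 1 + 35/(-2 + 6*N*l))
-20367 + m(103, 102) = -20367 + 3*(11 + 2*103*102)/(2*(-1 + 3*103*102)) = -20367 + 3*(11 + 21012)/(2*(-1 + 31518)) = -20367 + (3/2)*21023/31517 = -20367 + (3/2)*(1/31517)*21023 = -20367 + 63069/63034 = -1283750409/63034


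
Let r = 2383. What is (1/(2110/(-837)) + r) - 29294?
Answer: -56783047/2110 ≈ -26911.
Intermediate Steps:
(1/(2110/(-837)) + r) - 29294 = (1/(2110/(-837)) + 2383) - 29294 = (1/(2110*(-1/837)) + 2383) - 29294 = (1/(-2110/837) + 2383) - 29294 = (-837/2110 + 2383) - 29294 = 5027293/2110 - 29294 = -56783047/2110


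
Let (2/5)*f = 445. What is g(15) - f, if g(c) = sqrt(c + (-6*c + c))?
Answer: -2225/2 + 2*I*sqrt(15) ≈ -1112.5 + 7.746*I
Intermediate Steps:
g(c) = 2*sqrt(-c) (g(c) = sqrt(c - 5*c) = sqrt(-4*c) = 2*sqrt(-c))
f = 2225/2 (f = (5/2)*445 = 2225/2 ≈ 1112.5)
g(15) - f = 2*sqrt(-1*15) - 1*2225/2 = 2*sqrt(-15) - 2225/2 = 2*(I*sqrt(15)) - 2225/2 = 2*I*sqrt(15) - 2225/2 = -2225/2 + 2*I*sqrt(15)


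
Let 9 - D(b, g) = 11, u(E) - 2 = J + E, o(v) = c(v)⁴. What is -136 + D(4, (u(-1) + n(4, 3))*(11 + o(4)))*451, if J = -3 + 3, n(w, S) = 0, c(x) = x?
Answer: -1038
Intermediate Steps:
J = 0
o(v) = v⁴
u(E) = 2 + E (u(E) = 2 + (0 + E) = 2 + E)
D(b, g) = -2 (D(b, g) = 9 - 1*11 = 9 - 11 = -2)
-136 + D(4, (u(-1) + n(4, 3))*(11 + o(4)))*451 = -136 - 2*451 = -136 - 902 = -1038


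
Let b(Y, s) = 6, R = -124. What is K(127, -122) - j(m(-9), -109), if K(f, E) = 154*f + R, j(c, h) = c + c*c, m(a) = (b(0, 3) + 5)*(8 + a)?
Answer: 19324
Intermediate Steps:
m(a) = 88 + 11*a (m(a) = (6 + 5)*(8 + a) = 11*(8 + a) = 88 + 11*a)
j(c, h) = c + c²
K(f, E) = -124 + 154*f (K(f, E) = 154*f - 124 = -124 + 154*f)
K(127, -122) - j(m(-9), -109) = (-124 + 154*127) - (88 + 11*(-9))*(1 + (88 + 11*(-9))) = (-124 + 19558) - (88 - 99)*(1 + (88 - 99)) = 19434 - (-11)*(1 - 11) = 19434 - (-11)*(-10) = 19434 - 1*110 = 19434 - 110 = 19324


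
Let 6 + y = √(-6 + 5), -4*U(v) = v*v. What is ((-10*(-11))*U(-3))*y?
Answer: 1485 - 495*I/2 ≈ 1485.0 - 247.5*I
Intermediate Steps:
U(v) = -v²/4 (U(v) = -v*v/4 = -v²/4)
y = -6 + I (y = -6 + √(-6 + 5) = -6 + √(-1) = -6 + I ≈ -6.0 + 1.0*I)
((-10*(-11))*U(-3))*y = ((-10*(-11))*(-¼*(-3)²))*(-6 + I) = (110*(-¼*9))*(-6 + I) = (110*(-9/4))*(-6 + I) = -495*(-6 + I)/2 = 1485 - 495*I/2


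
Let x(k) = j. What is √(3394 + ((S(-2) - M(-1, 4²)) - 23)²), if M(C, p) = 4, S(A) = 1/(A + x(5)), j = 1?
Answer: √4178 ≈ 64.637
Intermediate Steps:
x(k) = 1
S(A) = 1/(1 + A) (S(A) = 1/(A + 1) = 1/(1 + A))
√(3394 + ((S(-2) - M(-1, 4²)) - 23)²) = √(3394 + ((1/(1 - 2) - 1*4) - 23)²) = √(3394 + ((1/(-1) - 4) - 23)²) = √(3394 + ((-1 - 4) - 23)²) = √(3394 + (-5 - 23)²) = √(3394 + (-28)²) = √(3394 + 784) = √4178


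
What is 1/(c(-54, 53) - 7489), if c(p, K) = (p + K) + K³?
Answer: 1/141387 ≈ 7.0728e-6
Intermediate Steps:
c(p, K) = K + p + K³ (c(p, K) = (K + p) + K³ = K + p + K³)
1/(c(-54, 53) - 7489) = 1/((53 - 54 + 53³) - 7489) = 1/((53 - 54 + 148877) - 7489) = 1/(148876 - 7489) = 1/141387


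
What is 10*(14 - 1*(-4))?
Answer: 180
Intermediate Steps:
10*(14 - 1*(-4)) = 10*(14 + 4) = 10*18 = 180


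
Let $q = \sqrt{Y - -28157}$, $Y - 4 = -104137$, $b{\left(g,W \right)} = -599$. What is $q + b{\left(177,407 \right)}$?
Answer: $-599 + 2 i \sqrt{18994} \approx -599.0 + 275.64 i$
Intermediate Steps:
$Y = -104133$ ($Y = 4 - 104137 = -104133$)
$q = 2 i \sqrt{18994}$ ($q = \sqrt{-104133 - -28157} = \sqrt{-104133 + 28157} = \sqrt{-75976} = 2 i \sqrt{18994} \approx 275.64 i$)
$q + b{\left(177,407 \right)} = 2 i \sqrt{18994} - 599 = -599 + 2 i \sqrt{18994}$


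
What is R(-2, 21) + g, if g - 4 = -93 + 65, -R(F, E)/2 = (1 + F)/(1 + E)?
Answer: -263/11 ≈ -23.909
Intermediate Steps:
R(F, E) = -2*(1 + F)/(1 + E)
g = -24 (g = 4 + (-93 + 65) = 4 - 28 = -24)
R(-2, 21) + g = 2*(-1 - 1*(-2))/(1 + 21) - 24 = 2*(-1 + 2)/22 - 24 = 2*(1/22)*1 - 24 = 1/11 - 24 = -263/11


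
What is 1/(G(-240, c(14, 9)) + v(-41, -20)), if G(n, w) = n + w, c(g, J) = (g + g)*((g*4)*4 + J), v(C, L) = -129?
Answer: 1/6155 ≈ 0.00016247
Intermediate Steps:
c(g, J) = 2*g*(J + 16*g) (c(g, J) = (2*g)*((4*g)*4 + J) = (2*g)*(16*g + J) = (2*g)*(J + 16*g) = 2*g*(J + 16*g))
1/(G(-240, c(14, 9)) + v(-41, -20)) = 1/((-240 + 2*14*(9 + 16*14)) - 129) = 1/((-240 + 2*14*(9 + 224)) - 129) = 1/((-240 + 2*14*233) - 129) = 1/((-240 + 6524) - 129) = 1/(6284 - 129) = 1/6155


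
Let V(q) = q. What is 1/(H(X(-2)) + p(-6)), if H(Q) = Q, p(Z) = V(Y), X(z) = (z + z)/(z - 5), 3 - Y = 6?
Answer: -7/17 ≈ -0.41176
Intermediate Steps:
Y = -3 (Y = 3 - 1*6 = 3 - 6 = -3)
X(z) = 2*z/(-5 + z) (X(z) = (2*z)/(-5 + z) = 2*z/(-5 + z))
p(Z) = -3
1/(H(X(-2)) + p(-6)) = 1/(2*(-2)/(-5 - 2) - 3) = 1/(2*(-2)/(-7) - 3) = 1/(2*(-2)*(-⅐) - 3) = 1/(4/7 - 3) = 1/(-17/7) = -7/17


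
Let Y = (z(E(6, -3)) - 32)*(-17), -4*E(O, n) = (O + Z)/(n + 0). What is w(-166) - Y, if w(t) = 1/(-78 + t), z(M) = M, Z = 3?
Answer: -64813/122 ≈ -531.25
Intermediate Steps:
E(O, n) = -(3 + O)/(4*n) (E(O, n) = -(O + 3)/(4*(n + 0)) = -(3 + O)/(4*n))
Y = 2125/4 (Y = ((¼)*(-3 - 1*6)/(-3) - 32)*(-17) = ((¼)*(-⅓)*(-3 - 6) - 32)*(-17) = ((¼)*(-⅓)*(-9) - 32)*(-17) = (¾ - 32)*(-17) = -125/4*(-17) = 2125/4 ≈ 531.25)
w(-166) - Y = 1/(-78 - 166) - 1*2125/4 = 1/(-244) - 2125/4 = -1/244 - 2125/4 = -64813/122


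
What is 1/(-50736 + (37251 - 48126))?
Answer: -1/61611 ≈ -1.6231e-5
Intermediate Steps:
1/(-50736 + (37251 - 48126)) = 1/(-50736 - 10875) = 1/(-61611) = -1/61611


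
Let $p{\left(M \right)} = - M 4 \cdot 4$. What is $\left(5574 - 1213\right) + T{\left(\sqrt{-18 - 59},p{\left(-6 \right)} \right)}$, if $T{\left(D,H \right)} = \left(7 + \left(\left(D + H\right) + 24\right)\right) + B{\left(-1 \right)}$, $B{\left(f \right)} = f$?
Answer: $4487 + i \sqrt{77} \approx 4487.0 + 8.775 i$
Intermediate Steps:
$p{\left(M \right)} = - 16 M$ ($p{\left(M \right)} = - 4 M 4 = - 16 M$)
$T{\left(D,H \right)} = 30 + D + H$ ($T{\left(D,H \right)} = \left(7 + \left(\left(D + H\right) + 24\right)\right) - 1 = \left(7 + \left(24 + D + H\right)\right) - 1 = \left(31 + D + H\right) - 1 = 30 + D + H$)
$\left(5574 - 1213\right) + T{\left(\sqrt{-18 - 59},p{\left(-6 \right)} \right)} = \left(5574 - 1213\right) + \left(30 + \sqrt{-18 - 59} - -96\right) = 4361 + \left(30 + \sqrt{-77} + 96\right) = 4361 + \left(30 + i \sqrt{77} + 96\right) = 4361 + \left(126 + i \sqrt{77}\right) = 4487 + i \sqrt{77}$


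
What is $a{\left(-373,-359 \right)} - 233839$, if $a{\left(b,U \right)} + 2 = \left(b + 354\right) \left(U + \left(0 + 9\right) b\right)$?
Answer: $-163237$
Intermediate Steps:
$a{\left(b,U \right)} = -2 + \left(354 + b\right) \left(U + 9 b\right)$ ($a{\left(b,U \right)} = -2 + \left(b + 354\right) \left(U + \left(0 + 9\right) b\right) = -2 + \left(354 + b\right) \left(U + 9 b\right)$)
$a{\left(-373,-359 \right)} - 233839 = \left(-2 + 9 \left(-373\right)^{2} + 354 \left(-359\right) + 3186 \left(-373\right) - -133907\right) - 233839 = \left(-2 + 9 \cdot 139129 - 127086 - 1188378 + 133907\right) - 233839 = \left(-2 + 1252161 - 127086 - 1188378 + 133907\right) - 233839 = 70602 - 233839 = -163237$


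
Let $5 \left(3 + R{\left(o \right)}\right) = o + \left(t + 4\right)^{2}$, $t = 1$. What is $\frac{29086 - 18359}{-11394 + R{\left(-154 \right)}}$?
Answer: $- \frac{53635}{57114} \approx -0.93909$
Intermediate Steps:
$R{\left(o \right)} = 2 + \frac{o}{5}$ ($R{\left(o \right)} = -3 + \frac{o + \left(1 + 4\right)^{2}}{5} = -3 + \frac{o + 5^{2}}{5} = -3 + \frac{o + 25}{5} = -3 + \frac{25 + o}{5} = -3 + \left(5 + \frac{o}{5}\right) = 2 + \frac{o}{5}$)
$\frac{29086 - 18359}{-11394 + R{\left(-154 \right)}} = \frac{29086 - 18359}{-11394 + \left(2 + \frac{1}{5} \left(-154\right)\right)} = \frac{10727}{-11394 + \left(2 - \frac{154}{5}\right)} = \frac{10727}{-11394 - \frac{144}{5}} = \frac{10727}{- \frac{57114}{5}} = 10727 \left(- \frac{5}{57114}\right) = - \frac{53635}{57114}$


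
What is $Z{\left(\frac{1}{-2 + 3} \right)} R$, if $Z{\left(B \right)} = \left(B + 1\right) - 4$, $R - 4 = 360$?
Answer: $-728$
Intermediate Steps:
$R = 364$ ($R = 4 + 360 = 364$)
$Z{\left(B \right)} = -3 + B$ ($Z{\left(B \right)} = \left(1 + B\right) - 4 = -3 + B$)
$Z{\left(\frac{1}{-2 + 3} \right)} R = \left(-3 + \frac{1}{-2 + 3}\right) 364 = \left(-3 + 1^{-1}\right) 364 = \left(-3 + 1\right) 364 = \left(-2\right) 364 = -728$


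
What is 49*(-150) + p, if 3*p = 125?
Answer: -21925/3 ≈ -7308.3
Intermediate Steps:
p = 125/3 (p = (⅓)*125 = 125/3 ≈ 41.667)
49*(-150) + p = 49*(-150) + 125/3 = -7350 + 125/3 = -21925/3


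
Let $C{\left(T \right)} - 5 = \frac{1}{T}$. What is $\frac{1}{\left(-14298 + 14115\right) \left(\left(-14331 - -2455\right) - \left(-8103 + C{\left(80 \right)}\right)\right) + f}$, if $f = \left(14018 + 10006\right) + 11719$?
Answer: $\frac{80}{58169543} \approx 1.3753 \cdot 10^{-6}$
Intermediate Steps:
$C{\left(T \right)} = 5 + \frac{1}{T}$
$f = 35743$ ($f = 24024 + 11719 = 35743$)
$\frac{1}{\left(-14298 + 14115\right) \left(\left(-14331 - -2455\right) - \left(-8103 + C{\left(80 \right)}\right)\right) + f} = \frac{1}{\left(-14298 + 14115\right) \left(\left(-14331 - -2455\right) + \left(8103 - \left(5 + \frac{1}{80}\right)\right)\right) + 35743} = \frac{1}{- 183 \left(\left(-14331 + 2455\right) + \left(8103 - \left(5 + \frac{1}{80}\right)\right)\right) + 35743} = \frac{1}{- 183 \left(-11876 + \left(8103 - \frac{401}{80}\right)\right) + 35743} = \frac{1}{- 183 \left(-11876 + \frac{647839}{80}\right) + 35743} = \frac{1}{\left(-183\right) \left(- \frac{302241}{80}\right) + 35743} = \frac{1}{\frac{55310103}{80} + 35743} = \frac{1}{\frac{58169543}{80}} = \frac{80}{58169543}$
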